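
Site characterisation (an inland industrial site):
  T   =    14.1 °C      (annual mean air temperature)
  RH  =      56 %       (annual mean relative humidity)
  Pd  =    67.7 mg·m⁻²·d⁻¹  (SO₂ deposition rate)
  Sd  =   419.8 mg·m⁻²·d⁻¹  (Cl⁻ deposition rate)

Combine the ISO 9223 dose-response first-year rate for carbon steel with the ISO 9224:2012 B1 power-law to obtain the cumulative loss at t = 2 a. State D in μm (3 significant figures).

D(2) = 125 μm

carbon steel: T>10 °C ⇒ hinge -0.054·(14.1−10) = -0.2214
  sulphur-dioxide contribution → 38.92 μm/a
  chloride contribution → 48.13 μm/a
  ⇒ r_corr(carbon steel) = 87.05 μm/a
Long-term exponent b (ISO 9224 Table 2, B1) = 0.523
  D(2) = 87.05 × 2^0.523 = 87.05 × 1.437 = 125.1 μm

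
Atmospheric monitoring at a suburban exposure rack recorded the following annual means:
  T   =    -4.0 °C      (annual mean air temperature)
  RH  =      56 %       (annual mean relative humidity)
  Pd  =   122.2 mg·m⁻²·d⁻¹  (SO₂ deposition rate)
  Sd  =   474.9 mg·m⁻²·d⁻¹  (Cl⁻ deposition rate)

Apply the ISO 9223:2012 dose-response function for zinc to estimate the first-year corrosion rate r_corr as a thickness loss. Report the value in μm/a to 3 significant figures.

r_corr = 1.48 μm/a

zinc: f(T) = +0.038·(T−10) [T≤10 °C] = -0.5320
  Pd branch = 0.0129·Pd^0.44·e^(0.046·RH+f) = 0.8253 μm/a
  Cl⁻ term: 0.0175·474.9^0.57·exp(0.008·56+0.085·-4.0) = 0.654
  r_corr = 0.8253 + 0.654 = 1.479 μm/a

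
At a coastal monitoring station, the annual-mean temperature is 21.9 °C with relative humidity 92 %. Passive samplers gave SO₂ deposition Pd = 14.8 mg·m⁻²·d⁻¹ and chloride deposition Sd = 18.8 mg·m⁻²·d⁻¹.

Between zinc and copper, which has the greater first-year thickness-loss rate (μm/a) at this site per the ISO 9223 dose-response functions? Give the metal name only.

copper

zinc: f(T) = -0.071·(T−10) [T>10 °C] = -0.8449
  sulphur-dioxide contribution → 1.249 μm/a
  chloride contribution → 1.251 μm/a
  total first-year rate 2.5 μm/a
copper: T>10 °C ⇒ hinge -0.080·(21.9−10) = -0.9520
  sulphur-dioxide contribution → 0.9385 μm/a
  chloride contribution → 1.816 μm/a
  total first-year rate 2.755 μm/a
Ordering by μm/a: copper (2.75) > zinc (2.5)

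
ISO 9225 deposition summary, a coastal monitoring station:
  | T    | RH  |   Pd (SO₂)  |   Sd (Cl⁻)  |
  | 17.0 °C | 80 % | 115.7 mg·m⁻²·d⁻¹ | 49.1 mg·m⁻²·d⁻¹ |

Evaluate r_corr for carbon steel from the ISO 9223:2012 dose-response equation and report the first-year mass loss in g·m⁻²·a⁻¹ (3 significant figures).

carbon steel: temperature factor f = -0.054·(7.0) = -0.3780
  SO₂ term: 1.77·115.7^0.52·exp(0.02·80-0.3780) = 71.06
  Cl⁻ term: 0.102·49.1^0.62·exp(0.033·80+0.04·17.0) = 31.54
  r_corr = 71.06 + 31.54 = 102.6 μm/a
Convert to mass loss: 102.6 μm/a × 7.85 g/cm³ = 805.4 g·m⁻²·a⁻¹

r_corr = 805 g·m⁻²·a⁻¹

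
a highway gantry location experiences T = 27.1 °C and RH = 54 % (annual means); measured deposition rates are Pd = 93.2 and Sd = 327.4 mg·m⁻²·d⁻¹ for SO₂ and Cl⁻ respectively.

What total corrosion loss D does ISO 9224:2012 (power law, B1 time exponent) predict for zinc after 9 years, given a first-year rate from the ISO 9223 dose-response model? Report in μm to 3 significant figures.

D(9) = 45.7 μm

zinc: T>10 °C ⇒ hinge -0.071·(27.1−10) = -1.2141
  Pd branch = 0.0129·Pd^0.44·e^(0.046·RH+f) = 0.3378 μm/a
  Sd branch = 0.0175·Sd^0.57·e^(0.008·RH+0.085·T) = 7.322 μm/a
  r_corr = 0.3378 + 7.322 = 7.66 μm/a
ISO 9224: D(t) = r_corr · t^b with b = 0.813 (zinc, B1)
  D(9) = 7.66 × 9^0.813 = 7.66 × 5.968 = 45.71 μm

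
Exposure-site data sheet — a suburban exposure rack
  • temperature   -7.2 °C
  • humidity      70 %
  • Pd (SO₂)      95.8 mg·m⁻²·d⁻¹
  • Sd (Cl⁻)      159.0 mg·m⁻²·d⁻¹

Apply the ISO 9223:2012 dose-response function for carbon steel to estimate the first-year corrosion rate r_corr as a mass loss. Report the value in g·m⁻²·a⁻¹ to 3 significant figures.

r_corr = 186 g·m⁻²·a⁻¹

carbon steel: temperature factor f = +0.150·(-17.2) = -2.5800
  Pd branch = 1.77·Pd^0.52·e^(0.02·RH+f) = 5.832 μm/a
  Cl⁻ term: 0.102·159.0^0.62·exp(0.033·70+0.04·-7.2) = 17.85
  r_corr = 5.832 + 17.85 = 23.68 μm/a
Convert to mass loss: 23.68 μm/a × 7.85 g/cm³ = 185.9 g·m⁻²·a⁻¹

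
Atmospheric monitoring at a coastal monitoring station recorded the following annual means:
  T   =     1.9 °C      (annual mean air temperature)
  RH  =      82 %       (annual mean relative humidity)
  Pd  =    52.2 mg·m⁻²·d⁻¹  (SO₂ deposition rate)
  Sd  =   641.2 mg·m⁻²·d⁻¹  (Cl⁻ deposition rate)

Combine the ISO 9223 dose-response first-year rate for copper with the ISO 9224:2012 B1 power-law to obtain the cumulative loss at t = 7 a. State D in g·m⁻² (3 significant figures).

D(7) = 62.6 g·m⁻²

copper: f(T) = +0.126·(T−10) [T≤10 °C] = -1.0206
  sulphur-dioxide contribution → 0.6741 μm/a
  chloride contribution → 1.233 μm/a
  total first-year rate 1.907 μm/a
ISO 9224: D(t) = r_corr · t^b with b = 0.667 (copper, B1)
  D(7) = 1.907 × 7^0.667 = 1.907 × 3.662 = 6.985 μm
  Mass loss = 6.985 μm × 8.96 g/cm³ = 62.58 g·m⁻²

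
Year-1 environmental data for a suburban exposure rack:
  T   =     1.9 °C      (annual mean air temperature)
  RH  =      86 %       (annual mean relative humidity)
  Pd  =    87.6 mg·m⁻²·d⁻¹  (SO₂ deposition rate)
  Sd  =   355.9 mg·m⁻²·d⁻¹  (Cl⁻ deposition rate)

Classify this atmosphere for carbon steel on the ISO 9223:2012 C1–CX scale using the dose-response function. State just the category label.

C5

carbon steel: f(T) = +0.150·(T−10) [T≤10 °C] = -1.2150
  SO₂ term: 1.77·87.6^0.52·exp(0.02·86-1.2150) = 30.02
  Sd branch = 0.102·Sd^0.62·e^(0.033·RH+0.04·T) = 71.77 μm/a
  r_corr = 30.02 + 71.77 = 101.8 μm/a
102 μm/a falls in (80, 200] for carbon steel → category C5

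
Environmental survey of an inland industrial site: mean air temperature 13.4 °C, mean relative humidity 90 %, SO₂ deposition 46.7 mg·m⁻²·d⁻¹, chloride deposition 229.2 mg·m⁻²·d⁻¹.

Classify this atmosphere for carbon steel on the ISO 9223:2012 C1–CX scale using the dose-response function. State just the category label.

C5

carbon steel: f(T) = -0.054·(T−10) [T>10 °C] = -0.1836
  sulphur-dioxide contribution → 65.77 μm/a
  chloride contribution → 98.76 μm/a
  ⇒ r_corr(carbon steel) = 164.5 μm/a
ISO 9223 Table 2 (carbon steel): 80 < 165 ≤ 200 μm/a ⇒ C5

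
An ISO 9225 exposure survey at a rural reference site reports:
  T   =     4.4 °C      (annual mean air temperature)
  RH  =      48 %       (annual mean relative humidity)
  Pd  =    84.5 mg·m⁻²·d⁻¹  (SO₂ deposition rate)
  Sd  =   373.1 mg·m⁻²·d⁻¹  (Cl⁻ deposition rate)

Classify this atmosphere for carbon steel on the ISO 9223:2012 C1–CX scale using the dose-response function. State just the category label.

C3

carbon steel: f(T) = +0.150·(T−10) [T≤10 °C] = -0.8400
  SO₂ term: 1.77·84.5^0.52·exp(0.02·48-0.8400) = 20.05
  Cl⁻ term: 0.102·373.1^0.62·exp(0.033·48+0.04·4.4) = 23.31
  r_corr = 20.05 + 23.31 = 43.35 μm/a
Category bounds: 25…50 μm/a bracket r_corr ⇒ C3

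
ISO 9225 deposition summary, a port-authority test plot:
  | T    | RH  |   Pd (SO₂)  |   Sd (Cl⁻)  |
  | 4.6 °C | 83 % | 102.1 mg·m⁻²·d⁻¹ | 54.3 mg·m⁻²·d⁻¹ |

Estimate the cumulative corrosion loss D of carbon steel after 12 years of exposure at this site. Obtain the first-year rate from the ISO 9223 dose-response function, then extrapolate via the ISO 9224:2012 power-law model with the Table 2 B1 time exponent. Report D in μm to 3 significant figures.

carbon steel: temperature factor f = +0.150·(-5.4) = -0.8100
  SO₂ term: 1.77·102.1^0.52·exp(0.02·83-0.8100) = 45.9
  Sd branch = 0.102·Sd^0.62·e^(0.033·RH+0.04·T) = 22.57 μm/a
  r_corr = 45.9 + 22.57 = 68.47 μm/a
Long-term exponent b (ISO 9224 Table 2, B1) = 0.523
  D(12) = 68.47 × 12^0.523 = 68.47 × 3.668 = 251.2 μm

D(12) = 251 μm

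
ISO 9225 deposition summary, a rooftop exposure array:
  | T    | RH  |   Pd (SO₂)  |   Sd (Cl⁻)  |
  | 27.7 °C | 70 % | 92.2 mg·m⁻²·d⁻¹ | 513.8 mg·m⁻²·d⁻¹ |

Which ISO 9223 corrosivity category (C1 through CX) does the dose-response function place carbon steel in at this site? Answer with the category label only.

C5

carbon steel: temperature factor f = -0.054·(17.7) = -0.9558
  sulphur-dioxide contribution → 29.01 μm/a
  chloride contribution → 149.2 μm/a
  ⇒ r_corr(carbon steel) = 178.2 μm/a
Category bounds: 80…200 μm/a bracket r_corr ⇒ C5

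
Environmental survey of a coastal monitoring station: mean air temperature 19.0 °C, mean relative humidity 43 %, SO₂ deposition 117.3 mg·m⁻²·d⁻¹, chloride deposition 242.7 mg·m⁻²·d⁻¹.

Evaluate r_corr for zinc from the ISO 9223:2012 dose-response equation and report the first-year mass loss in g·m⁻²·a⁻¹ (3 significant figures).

zinc: f(T) = -0.071·(T−10) [T>10 °C] = -0.6390
  SO₂ term: 0.0129·117.3^0.44·exp(0.046·43-0.6390) = 0.4005
  Sd branch = 0.0175·Sd^0.57·e^(0.008·RH+0.085·T) = 2.84 μm/a
  sum: 0.4005 + 2.84 → r_corr = 3.24 μm/a
Convert to mass loss: 3.24 μm/a × 7.14 g/cm³ = 23.14 g·m⁻²·a⁻¹

r_corr = 23.1 g·m⁻²·a⁻¹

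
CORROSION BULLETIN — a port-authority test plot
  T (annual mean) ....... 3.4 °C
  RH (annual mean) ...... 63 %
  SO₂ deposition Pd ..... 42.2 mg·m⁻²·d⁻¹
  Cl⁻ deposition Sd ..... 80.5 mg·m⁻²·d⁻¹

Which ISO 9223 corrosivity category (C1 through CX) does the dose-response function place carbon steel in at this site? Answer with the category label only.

carbon steel: temperature factor f = +0.150·(-6.6) = -0.9900
  SO₂ term: 1.77·42.2^0.52·exp(0.02·63-0.9900) = 16.23
  Sd branch = 0.102·Sd^0.62·e^(0.033·RH+0.04·T) = 14.2 μm/a
  sum: 16.23 + 14.2 → r_corr = 30.43 μm/a
30.4 μm/a falls in (25, 50] for carbon steel → category C3

C3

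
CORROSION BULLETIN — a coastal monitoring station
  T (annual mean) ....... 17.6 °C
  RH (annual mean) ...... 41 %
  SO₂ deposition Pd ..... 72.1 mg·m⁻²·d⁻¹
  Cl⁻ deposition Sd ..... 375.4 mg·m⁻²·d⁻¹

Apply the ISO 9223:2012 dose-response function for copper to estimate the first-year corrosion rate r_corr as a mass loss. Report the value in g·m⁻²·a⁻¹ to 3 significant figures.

r_corr = 5.60 g·m⁻²·a⁻¹

copper: temperature factor f = -0.080·(7.6) = -0.6080
  Pd branch = 0.0053·Pd^0.26·e^(0.059·RH+f) = 0.09859 μm/a
  Cl⁻ term: 0.01025·375.4^0.27·exp(0.036·41+0.049·17.6) = 0.5265
  sum: 0.09859 + 0.5265 → r_corr = 0.6251 μm/a
Convert to mass loss: 0.6251 μm/a × 8.96 g/cm³ = 5.601 g·m⁻²·a⁻¹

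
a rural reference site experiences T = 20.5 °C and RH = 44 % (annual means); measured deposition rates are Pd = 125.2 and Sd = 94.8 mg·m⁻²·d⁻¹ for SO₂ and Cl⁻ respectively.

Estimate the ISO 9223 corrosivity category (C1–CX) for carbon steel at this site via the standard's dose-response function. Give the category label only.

carbon steel: temperature factor f = -0.054·(10.5) = -0.5670
  SO₂ term: 1.77·125.2^0.52·exp(0.02·44-0.5670) = 29.83
  Cl⁻ term: 0.102·94.8^0.62·exp(0.033·44+0.04·20.5) = 16.63
  r_corr = 29.83 + 16.63 = 46.46 μm/a
Category bounds: 25…50 μm/a bracket r_corr ⇒ C3

C3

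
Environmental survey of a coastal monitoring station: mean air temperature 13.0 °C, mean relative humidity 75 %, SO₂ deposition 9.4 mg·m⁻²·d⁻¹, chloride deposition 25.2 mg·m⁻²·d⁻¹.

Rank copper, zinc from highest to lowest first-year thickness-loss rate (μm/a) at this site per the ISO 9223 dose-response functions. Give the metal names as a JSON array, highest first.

copper: T>10 °C ⇒ hinge -0.080·(13.0−10) = -0.2400
  sulphur-dioxide contribution → 0.6235 μm/a
  chloride contribution → 0.6892 μm/a
  total first-year rate 1.313 μm/a
zinc: f(T) = -0.071·(T−10) [T>10 °C] = -0.2130
  sulphur-dioxide contribution → 0.8802 μm/a
  chloride contribution → 0.6058 μm/a
  ⇒ r_corr(zinc) = 1.486 μm/a
Ordering by μm/a: zinc (1.49) > copper (1.31)

["zinc", "copper"]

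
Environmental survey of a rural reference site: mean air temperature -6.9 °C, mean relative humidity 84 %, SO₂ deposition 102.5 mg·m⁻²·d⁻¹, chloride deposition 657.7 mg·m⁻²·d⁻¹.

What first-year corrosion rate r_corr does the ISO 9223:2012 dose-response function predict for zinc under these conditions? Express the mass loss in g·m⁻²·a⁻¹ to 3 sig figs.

zinc: f(T) = +0.038·(T−10) [T≤10 °C] = -0.6422
  Pd branch = 0.0129·Pd^0.44·e^(0.046·RH+f) = 2.48 μm/a
  Cl⁻ term: 0.0175·657.7^0.57·exp(0.008·84+0.085·-6.9) = 0.7699
  r_corr = 2.48 + 0.7699 = 3.25 μm/a
Convert to mass loss: 3.25 μm/a × 7.14 g/cm³ = 23.21 g·m⁻²·a⁻¹

r_corr = 23.2 g·m⁻²·a⁻¹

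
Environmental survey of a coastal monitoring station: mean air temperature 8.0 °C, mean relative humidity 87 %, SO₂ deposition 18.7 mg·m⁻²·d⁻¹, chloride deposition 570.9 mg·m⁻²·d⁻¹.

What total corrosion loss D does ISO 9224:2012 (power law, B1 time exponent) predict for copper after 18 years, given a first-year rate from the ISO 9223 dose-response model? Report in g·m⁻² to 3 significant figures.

D(18) = 211 g·m⁻²

copper: T≤10 °C ⇒ hinge +0.126·(8.0−10) = -0.2520
  Pd branch = 0.0053·Pd^0.26·e^(0.059·RH+f) = 1.495 μm/a
  Sd branch = 0.01025·Sd^0.27·e^(0.036·RH+0.049·T) = 1.93 μm/a
  r_corr = 1.495 + 1.93 = 3.425 μm/a
Power-law: D(18) = r_corr · 18^0.667
  D(18) = 3.425 × 18^0.667 = 3.425 × 6.875 = 23.55 μm
  Mass loss = 23.55 μm × 8.96 g/cm³ = 211 g·m⁻²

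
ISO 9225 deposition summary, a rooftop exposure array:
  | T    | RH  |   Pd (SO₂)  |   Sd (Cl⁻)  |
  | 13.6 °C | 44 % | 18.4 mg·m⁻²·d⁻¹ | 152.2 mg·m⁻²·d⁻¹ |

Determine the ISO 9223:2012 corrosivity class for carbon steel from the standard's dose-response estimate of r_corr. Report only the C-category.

C3

carbon steel: T>10 °C ⇒ hinge -0.054·(13.6−10) = -0.1944
  Pd branch = 1.77·Pd^0.52·e^(0.02·RH+f) = 15.97 μm/a
  Cl⁻ term: 0.102·152.2^0.62·exp(0.033·44+0.04·13.6) = 16.93
  sum: 15.97 + 16.93 → r_corr = 32.9 μm/a
ISO 9223 Table 2 (carbon steel): 25 < 32.9 ≤ 50 μm/a ⇒ C3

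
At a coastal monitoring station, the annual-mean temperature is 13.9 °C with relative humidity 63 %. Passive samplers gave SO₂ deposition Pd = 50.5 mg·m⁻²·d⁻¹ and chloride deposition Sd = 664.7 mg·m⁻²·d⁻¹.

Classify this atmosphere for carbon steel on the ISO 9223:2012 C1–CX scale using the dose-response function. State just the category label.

carbon steel: temperature factor f = -0.054·(3.9) = -0.2106
  Pd branch = 1.77·Pd^0.52·e^(0.02·RH+f) = 38.85 μm/a
  Sd branch = 0.102·Sd^0.62·e^(0.033·RH+0.04·T) = 79.98 μm/a
  r_corr = 38.85 + 79.98 = 118.8 μm/a
119 μm/a falls in (80, 200] for carbon steel → category C5

C5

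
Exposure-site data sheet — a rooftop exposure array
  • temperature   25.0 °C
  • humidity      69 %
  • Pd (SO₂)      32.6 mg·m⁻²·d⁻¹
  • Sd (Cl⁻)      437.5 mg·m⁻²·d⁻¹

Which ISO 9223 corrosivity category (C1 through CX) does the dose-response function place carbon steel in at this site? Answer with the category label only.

C5

carbon steel: f(T) = -0.054·(T−10) [T>10 °C] = -0.8100
  SO₂ term: 1.77·32.6^0.52·exp(0.02·69-0.8100) = 19.16
  Cl⁻ term: 0.102·437.5^0.62·exp(0.033·69+0.04·25.0) = 117.3
  sum: 19.16 + 117.3 → r_corr = 136.4 μm/a
ISO 9223 Table 2 (carbon steel): 80 < 136 ≤ 200 μm/a ⇒ C5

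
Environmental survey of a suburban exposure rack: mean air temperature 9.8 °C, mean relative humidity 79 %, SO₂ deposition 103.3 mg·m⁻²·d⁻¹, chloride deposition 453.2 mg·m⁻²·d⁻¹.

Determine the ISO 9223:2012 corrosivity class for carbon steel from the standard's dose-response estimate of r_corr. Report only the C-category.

C5

carbon steel: f(T) = +0.150·(T−10) [T≤10 °C] = -0.0300
  Pd branch = 1.77·Pd^0.52·e^(0.02·RH+f) = 93 μm/a
  Cl⁻ term: 0.102·453.2^0.62·exp(0.033·79+0.04·9.8) = 90.77
  r_corr = 93 + 90.77 = 183.8 μm/a
184 μm/a falls in (80, 200] for carbon steel → category C5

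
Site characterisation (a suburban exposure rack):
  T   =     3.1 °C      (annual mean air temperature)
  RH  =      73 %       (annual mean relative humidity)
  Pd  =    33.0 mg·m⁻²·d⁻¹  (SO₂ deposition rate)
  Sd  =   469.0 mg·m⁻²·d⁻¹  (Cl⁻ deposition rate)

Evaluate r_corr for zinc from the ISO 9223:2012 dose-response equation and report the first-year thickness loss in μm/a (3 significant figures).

r_corr = 2.69 μm/a

zinc: T≤10 °C ⇒ hinge +0.038·(3.1−10) = -0.2622
  Pd branch = 0.0129·Pd^0.44·e^(0.046·RH+f) = 1.328 μm/a
  Sd branch = 0.0175·Sd^0.57·e^(0.008·RH+0.085·T) = 1.36 μm/a
  r_corr = 1.328 + 1.36 = 2.688 μm/a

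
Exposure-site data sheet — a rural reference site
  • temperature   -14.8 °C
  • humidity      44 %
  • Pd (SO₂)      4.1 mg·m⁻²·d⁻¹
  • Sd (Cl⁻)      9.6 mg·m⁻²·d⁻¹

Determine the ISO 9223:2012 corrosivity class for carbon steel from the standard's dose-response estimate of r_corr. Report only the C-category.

C1

carbon steel: f(T) = +0.150·(T−10) [T≤10 °C] = -3.7200
  Pd branch = 1.77·Pd^0.52·e^(0.02·RH+f) = 0.2154 μm/a
  Sd branch = 0.102·Sd^0.62·e^(0.033·RH+0.04·T) = 0.9797 μm/a
  r_corr = 0.2154 + 0.9797 = 1.195 μm/a
Category bounds: 0…1.3 μm/a bracket r_corr ⇒ C1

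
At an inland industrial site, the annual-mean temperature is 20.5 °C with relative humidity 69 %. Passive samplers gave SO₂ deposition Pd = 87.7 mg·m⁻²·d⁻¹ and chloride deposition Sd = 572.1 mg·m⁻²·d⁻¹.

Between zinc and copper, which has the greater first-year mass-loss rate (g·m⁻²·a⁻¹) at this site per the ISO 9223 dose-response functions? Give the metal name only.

zinc

zinc: temperature factor f = -0.071·(10.5) = -0.7455
  Pd branch = 0.0129·Pd^0.44·e^(0.046·RH+f) = 1.048 μm/a
  Sd branch = 0.0175·Sd^0.57·e^(0.008·RH+0.085·T) = 6.476 μm/a
  r_corr = 1.048 + 6.476 = 7.523 μm/a
  mass loss = 7.523 μm/a × 7.14 g/cm³ = 53.72 g·m⁻²·a⁻¹
copper: f(T) = -0.080·(T−10) [T>10 °C] = -0.8400
  SO₂ term: 0.0053·87.7^0.26·exp(0.059·69-0.8400) = 0.4292
  Cl⁻ term: 0.01025·572.1^0.27·exp(0.036·69+0.049·20.5) = 1.863
  sum: 0.4292 + 1.863 → r_corr = 2.292 μm/a
  mass loss = 2.292 μm/a × 8.96 g/cm³ = 20.54 g·m⁻²·a⁻¹
Ordering by g·m⁻²·a⁻¹: zinc (53.7) > copper (20.5)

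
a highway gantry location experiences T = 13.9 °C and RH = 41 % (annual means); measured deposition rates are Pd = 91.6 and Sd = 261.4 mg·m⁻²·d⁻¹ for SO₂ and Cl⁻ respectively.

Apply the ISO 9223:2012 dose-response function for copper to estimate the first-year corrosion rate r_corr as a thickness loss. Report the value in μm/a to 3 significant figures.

copper: temperature factor f = -0.080·(3.9) = -0.3120
  SO₂ term: 0.0053·91.6^0.26·exp(0.059·41-0.3120) = 0.1411
  Sd branch = 0.01025·Sd^0.27·e^(0.036·RH+0.049·T) = 0.3983 μm/a
  sum: 0.1411 + 0.3983 → r_corr = 0.5394 μm/a

r_corr = 0.539 μm/a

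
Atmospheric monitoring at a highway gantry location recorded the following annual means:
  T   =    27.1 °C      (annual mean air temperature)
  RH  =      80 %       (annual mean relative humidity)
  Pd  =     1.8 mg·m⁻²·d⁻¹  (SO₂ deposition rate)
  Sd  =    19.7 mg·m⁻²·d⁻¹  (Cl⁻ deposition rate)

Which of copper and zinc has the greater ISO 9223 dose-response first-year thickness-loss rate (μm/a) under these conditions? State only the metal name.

zinc

copper: T>10 °C ⇒ hinge -0.080·(27.1−10) = -1.3680
  sulphur-dioxide contribution → 0.1764 μm/a
  chloride contribution → 1.541 μm/a
  total first-year rate 1.717 μm/a
zinc: temperature factor f = -0.071·(17.1) = -1.2141
  sulphur-dioxide contribution → 0.1967 μm/a
  chloride contribution → 1.816 μm/a
  ⇒ r_corr(zinc) = 2.013 μm/a
Ordering by μm/a: zinc (2.01) > copper (1.72)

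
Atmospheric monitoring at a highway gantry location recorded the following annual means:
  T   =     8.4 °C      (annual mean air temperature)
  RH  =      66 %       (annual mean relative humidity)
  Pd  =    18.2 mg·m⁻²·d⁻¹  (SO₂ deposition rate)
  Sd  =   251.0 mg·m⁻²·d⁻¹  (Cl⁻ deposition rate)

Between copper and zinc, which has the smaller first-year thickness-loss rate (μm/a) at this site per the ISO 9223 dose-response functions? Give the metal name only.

copper

copper: temperature factor f = +0.126·(-1.6) = -0.2016
  Pd branch = 0.0053·Pd^0.26·e^(0.059·RH+f) = 0.4524 μm/a
  Sd branch = 0.01025·Sd^0.27·e^(0.036·RH+0.049·T) = 0.7401 μm/a
  r_corr = 0.4524 + 0.7401 = 1.192 μm/a
zinc: T≤10 °C ⇒ hinge +0.038·(8.4−10) = -0.0608
  Pd branch = 0.0129·Pd^0.44·e^(0.046·RH+f) = 0.906 μm/a
  Sd branch = 0.0175·Sd^0.57·e^(0.008·RH+0.085·T) = 1.413 μm/a
  r_corr = 0.906 + 1.413 = 2.319 μm/a
Ordering by μm/a: zinc (2.32) > copper (1.19)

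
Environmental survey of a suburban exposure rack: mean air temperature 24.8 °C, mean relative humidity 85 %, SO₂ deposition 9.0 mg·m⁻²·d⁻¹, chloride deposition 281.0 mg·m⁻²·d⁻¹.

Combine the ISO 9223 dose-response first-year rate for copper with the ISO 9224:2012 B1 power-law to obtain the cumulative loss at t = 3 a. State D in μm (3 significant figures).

D(3) = 7.93 μm

copper: f(T) = -0.080·(T−10) [T>10 °C] = -1.1840
  sulphur-dioxide contribution → 0.4327 μm/a
  chloride contribution → 3.377 μm/a
  ⇒ r_corr(copper) = 3.81 μm/a
Power-law: D(3) = r_corr · 3^0.667
  D(3) = 3.81 × 3^0.667 = 3.81 × 2.081 = 7.928 μm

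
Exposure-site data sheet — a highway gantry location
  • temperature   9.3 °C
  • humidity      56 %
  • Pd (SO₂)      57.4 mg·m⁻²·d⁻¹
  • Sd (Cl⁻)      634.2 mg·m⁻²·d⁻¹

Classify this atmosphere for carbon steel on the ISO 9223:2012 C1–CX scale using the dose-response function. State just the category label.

C5

carbon steel: f(T) = +0.150·(T−10) [T≤10 °C] = -0.1050
  Pd branch = 1.77·Pd^0.52·e^(0.02·RH+f) = 40.13 μm/a
  Cl⁻ term: 0.102·634.2^0.62·exp(0.033·56+0.04·9.3) = 51.3
  sum: 40.13 + 51.3 → r_corr = 91.42 μm/a
Category bounds: 80…200 μm/a bracket r_corr ⇒ C5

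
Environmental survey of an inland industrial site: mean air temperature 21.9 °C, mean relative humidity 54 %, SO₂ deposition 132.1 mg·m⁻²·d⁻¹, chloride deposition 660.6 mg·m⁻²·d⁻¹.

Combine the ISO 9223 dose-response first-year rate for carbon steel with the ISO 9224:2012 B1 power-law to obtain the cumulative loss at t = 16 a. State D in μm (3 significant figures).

carbon steel: temperature factor f = -0.054·(11.9) = -0.6426
  Pd branch = 1.77·Pd^0.52·e^(0.02·RH+f) = 34.74 μm/a
  Cl⁻ term: 0.102·660.6^0.62·exp(0.033·54+0.04·21.9) = 81.53
  r_corr = 34.74 + 81.53 = 116.3 μm/a
ISO 9224: D(t) = r_corr · t^b with b = 0.523 (carbon steel, B1)
  D(16) = 116.3 × 16^0.523 = 116.3 × 4.263 = 495.7 μm

D(16) = 496 μm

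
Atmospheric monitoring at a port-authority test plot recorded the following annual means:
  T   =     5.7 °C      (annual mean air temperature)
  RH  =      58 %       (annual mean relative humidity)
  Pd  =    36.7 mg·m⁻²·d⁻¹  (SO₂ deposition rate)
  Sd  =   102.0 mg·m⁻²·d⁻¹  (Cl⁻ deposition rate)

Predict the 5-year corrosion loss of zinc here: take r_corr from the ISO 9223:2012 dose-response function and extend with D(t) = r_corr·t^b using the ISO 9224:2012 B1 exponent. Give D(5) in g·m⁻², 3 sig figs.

zinc: temperature factor f = +0.038·(-4.3) = -0.1634
  sulphur-dioxide contribution → 0.7705 μm/a
  chloride contribution → 0.6308 μm/a
  total first-year rate 1.401 μm/a
ISO 9224: D(t) = r_corr · t^b with b = 0.813 (zinc, B1)
  D(5) = 1.401 × 5^0.813 = 1.401 × 3.701 = 5.185 μm
  Mass loss = 5.185 μm × 7.14 g/cm³ = 37.02 g·m⁻²

D(5) = 37.0 g·m⁻²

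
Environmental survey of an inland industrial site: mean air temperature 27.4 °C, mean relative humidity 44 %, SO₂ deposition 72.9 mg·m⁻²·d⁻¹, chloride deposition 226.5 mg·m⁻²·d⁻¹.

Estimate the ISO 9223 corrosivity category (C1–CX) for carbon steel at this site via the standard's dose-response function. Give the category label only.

carbon steel: temperature factor f = -0.054·(17.4) = -0.9396
  sulphur-dioxide contribution → 15.51 μm/a
  chloride contribution → 37.61 μm/a
  ⇒ r_corr(carbon steel) = 53.13 μm/a
ISO 9223 Table 2 (carbon steel): 50 < 53.1 ≤ 80 μm/a ⇒ C4

C4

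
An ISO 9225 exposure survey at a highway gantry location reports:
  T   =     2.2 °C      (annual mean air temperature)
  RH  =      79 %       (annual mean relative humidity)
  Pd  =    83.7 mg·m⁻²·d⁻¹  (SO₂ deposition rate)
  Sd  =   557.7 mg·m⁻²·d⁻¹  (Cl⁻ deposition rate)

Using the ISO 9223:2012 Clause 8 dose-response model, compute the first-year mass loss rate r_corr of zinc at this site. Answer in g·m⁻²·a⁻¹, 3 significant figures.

zinc: T≤10 °C ⇒ hinge +0.038·(2.2−10) = -0.2964
  Pd branch = 0.0129·Pd^0.44·e^(0.046·RH+f) = 2.547 μm/a
  Cl⁻ term: 0.0175·557.7^0.57·exp(0.008·79+0.085·2.2) = 1.459
  sum: 2.547 + 1.459 → r_corr = 4.007 μm/a
Convert to mass loss: 4.007 μm/a × 7.14 g/cm³ = 28.61 g·m⁻²·a⁻¹

r_corr = 28.6 g·m⁻²·a⁻¹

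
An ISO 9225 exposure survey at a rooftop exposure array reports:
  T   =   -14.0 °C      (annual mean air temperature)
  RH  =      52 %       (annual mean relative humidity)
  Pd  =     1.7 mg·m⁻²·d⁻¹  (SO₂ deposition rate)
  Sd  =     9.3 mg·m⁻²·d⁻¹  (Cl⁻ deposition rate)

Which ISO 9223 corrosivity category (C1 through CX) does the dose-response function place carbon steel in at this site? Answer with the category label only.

C2

carbon steel: temperature factor f = +0.150·(-24.0) = -3.6000
  SO₂ term: 1.77·1.7^0.52·exp(0.02·52-3.6000) = 0.1803
  Sd branch = 0.102·Sd^0.62·e^(0.033·RH+0.04·T) = 1.292 μm/a
  r_corr = 0.1803 + 1.292 = 1.472 μm/a
ISO 9223 Table 2 (carbon steel): 1.3 < 1.47 ≤ 25 μm/a ⇒ C2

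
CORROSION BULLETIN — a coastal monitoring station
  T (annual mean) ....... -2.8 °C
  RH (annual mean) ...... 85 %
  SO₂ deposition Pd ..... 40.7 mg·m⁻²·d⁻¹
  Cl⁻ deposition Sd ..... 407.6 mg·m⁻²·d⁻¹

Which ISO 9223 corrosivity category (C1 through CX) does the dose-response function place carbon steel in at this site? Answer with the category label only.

carbon steel: T≤10 °C ⇒ hinge +0.150·(-2.8−10) = -1.9200
  Pd branch = 1.77·Pd^0.52·e^(0.02·RH+f) = 9.759 μm/a
  Sd branch = 0.102·Sd^0.62·e^(0.033·RH+0.04·T) = 62.59 μm/a
  r_corr = 9.759 + 62.59 = 72.35 μm/a
Category bounds: 50…80 μm/a bracket r_corr ⇒ C4

C4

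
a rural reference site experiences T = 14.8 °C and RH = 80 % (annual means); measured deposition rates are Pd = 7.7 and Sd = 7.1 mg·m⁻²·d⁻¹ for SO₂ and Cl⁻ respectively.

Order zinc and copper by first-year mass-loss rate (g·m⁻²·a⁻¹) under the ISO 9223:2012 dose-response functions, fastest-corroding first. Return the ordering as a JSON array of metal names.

zinc: T>10 °C ⇒ hinge -0.071·(14.8−10) = -0.3408
  SO₂ term: 0.0129·7.7^0.44·exp(0.046·80-0.3408) = 0.893
  Sd branch = 0.0175·Sd^0.57·e^(0.008·RH+0.085·T) = 0.3569 μm/a
  r_corr = 0.893 + 0.3569 = 1.25 μm/a
  mass loss = 1.25 μm/a × 7.14 g/cm³ = 8.924 g·m⁻²·a⁻¹
copper: f(T) = -0.080·(T−10) [T>10 °C] = -0.3840
  SO₂ term: 0.0053·7.7^0.26·exp(0.059·80-0.3840) = 0.6884
  Sd branch = 0.01025·Sd^0.27·e^(0.036·RH+0.049·T) = 0.6402 μm/a
  sum: 0.6884 + 0.6402 → r_corr = 1.329 μm/a
  mass loss = 1.329 μm/a × 8.96 g/cm³ = 11.9 g·m⁻²·a⁻¹
Ordering by g·m⁻²·a⁻¹: copper (11.9) > zinc (8.92)

["copper", "zinc"]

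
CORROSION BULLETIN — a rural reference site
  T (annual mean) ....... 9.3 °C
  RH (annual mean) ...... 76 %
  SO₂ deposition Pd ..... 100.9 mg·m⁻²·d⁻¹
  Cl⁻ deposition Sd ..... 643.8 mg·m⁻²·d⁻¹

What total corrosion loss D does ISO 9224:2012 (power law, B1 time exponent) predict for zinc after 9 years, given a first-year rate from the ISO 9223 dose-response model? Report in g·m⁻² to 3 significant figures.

D(9) = 255 g·m⁻²

zinc: temperature factor f = +0.038·(-0.7) = -0.0266
  sulphur-dioxide contribution → 3.155 μm/a
  chloride contribution → 2.827 μm/a
  ⇒ r_corr(zinc) = 5.983 μm/a
Power-law: D(9) = r_corr · 9^0.813
  D(9) = 5.983 × 9^0.813 = 5.983 × 5.968 = 35.7 μm
  Mass loss = 35.7 μm × 7.14 g/cm³ = 254.9 g·m⁻²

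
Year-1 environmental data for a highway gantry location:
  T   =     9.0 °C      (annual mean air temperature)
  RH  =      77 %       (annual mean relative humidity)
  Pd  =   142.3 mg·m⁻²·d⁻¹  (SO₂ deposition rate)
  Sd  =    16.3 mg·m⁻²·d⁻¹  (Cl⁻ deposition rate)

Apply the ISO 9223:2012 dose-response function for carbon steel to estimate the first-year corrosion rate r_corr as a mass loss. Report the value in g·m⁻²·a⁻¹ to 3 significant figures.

r_corr = 817 g·m⁻²·a⁻¹

carbon steel: temperature factor f = +0.150·(-1.0) = -0.1500
  Pd branch = 1.77·Pd^0.52·e^(0.02·RH+f) = 93.61 μm/a
  Sd branch = 0.102·Sd^0.62·e^(0.033·RH+0.04·T) = 10.47 μm/a
  r_corr = 93.61 + 10.47 = 104.1 μm/a
Convert to mass loss: 104.1 μm/a × 7.85 g/cm³ = 817 g·m⁻²·a⁻¹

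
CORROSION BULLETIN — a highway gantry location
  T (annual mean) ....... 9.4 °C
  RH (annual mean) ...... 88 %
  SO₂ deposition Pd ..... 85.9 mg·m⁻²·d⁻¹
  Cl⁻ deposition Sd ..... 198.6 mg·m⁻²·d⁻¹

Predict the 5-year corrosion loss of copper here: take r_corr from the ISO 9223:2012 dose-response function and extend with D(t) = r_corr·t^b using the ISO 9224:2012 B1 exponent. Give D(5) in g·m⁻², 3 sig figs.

D(5) = 116 g·m⁻²

copper: f(T) = +0.126·(T−10) [T≤10 °C] = -0.0756
  sulphur-dioxide contribution → 2.813 μm/a
  chloride contribution → 1.611 μm/a
  total first-year rate 4.424 μm/a
ISO 9224: D(t) = r_corr · t^b with b = 0.667 (copper, B1)
  D(5) = 4.424 × 5^0.667 = 4.424 × 2.926 = 12.94 μm
  Mass loss = 12.94 μm × 8.96 g/cm³ = 116 g·m⁻²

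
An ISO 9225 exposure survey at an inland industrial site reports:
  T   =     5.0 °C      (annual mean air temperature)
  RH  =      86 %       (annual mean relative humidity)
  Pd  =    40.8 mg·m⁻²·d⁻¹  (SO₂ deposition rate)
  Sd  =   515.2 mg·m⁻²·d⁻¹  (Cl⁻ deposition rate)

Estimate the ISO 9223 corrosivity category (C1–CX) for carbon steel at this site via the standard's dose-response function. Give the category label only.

carbon steel: temperature factor f = +0.150·(-5.0) = -0.7500
  Pd branch = 1.77·Pd^0.52·e^(0.02·RH+f) = 32.12 μm/a
  Cl⁻ term: 0.102·515.2^0.62·exp(0.033·86+0.04·5.0) = 102.2
  r_corr = 32.12 + 102.2 = 134.3 μm/a
ISO 9223 Table 2 (carbon steel): 80 < 134 ≤ 200 μm/a ⇒ C5

C5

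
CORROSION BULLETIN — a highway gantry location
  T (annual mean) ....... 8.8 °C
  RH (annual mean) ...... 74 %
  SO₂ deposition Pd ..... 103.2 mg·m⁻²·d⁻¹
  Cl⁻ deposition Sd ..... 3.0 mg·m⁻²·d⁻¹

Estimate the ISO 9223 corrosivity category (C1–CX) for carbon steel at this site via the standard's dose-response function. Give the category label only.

carbon steel: T≤10 °C ⇒ hinge +0.150·(8.8−10) = -0.1800
  Pd branch = 1.77·Pd^0.52·e^(0.02·RH+f) = 72.39 μm/a
  Cl⁻ term: 0.102·3.0^0.62·exp(0.033·74+0.04·8.8) = 3.295
  r_corr = 72.39 + 3.295 = 75.68 μm/a
ISO 9223 Table 2 (carbon steel): 50 < 75.7 ≤ 80 μm/a ⇒ C4

C4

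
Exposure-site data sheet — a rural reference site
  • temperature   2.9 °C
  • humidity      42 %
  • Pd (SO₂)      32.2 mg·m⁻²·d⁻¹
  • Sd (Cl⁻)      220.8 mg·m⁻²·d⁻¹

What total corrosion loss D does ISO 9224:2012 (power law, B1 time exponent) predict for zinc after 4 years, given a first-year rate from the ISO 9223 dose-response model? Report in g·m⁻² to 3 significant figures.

D(4) = 21.9 g·m⁻²

zinc: T≤10 °C ⇒ hinge +0.038·(2.9−10) = -0.2698
  Pd branch = 0.0129·Pd^0.44·e^(0.046·RH+f) = 0.3133 μm/a
  Cl⁻ term: 0.0175·220.8^0.57·exp(0.008·42+0.085·2.9) = 0.6794
  r_corr = 0.3133 + 0.6794 = 0.9926 μm/a
Long-term exponent b (ISO 9224 Table 2, B1) = 0.813
  D(4) = 0.9926 × 4^0.813 = 0.9926 × 3.087 = 3.064 μm
  Mass loss = 3.064 μm × 7.14 g/cm³ = 21.88 g·m⁻²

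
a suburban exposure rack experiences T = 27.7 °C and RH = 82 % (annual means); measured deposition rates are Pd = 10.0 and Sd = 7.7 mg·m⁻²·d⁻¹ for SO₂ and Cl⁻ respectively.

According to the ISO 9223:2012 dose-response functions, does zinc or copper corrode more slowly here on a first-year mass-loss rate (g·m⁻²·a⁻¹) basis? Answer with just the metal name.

zinc: f(T) = -0.071·(T−10) [T>10 °C] = -1.2567
  SO₂ term: 0.0129·10.0^0.44·exp(0.046·82-1.2567) = 0.4395
  Cl⁻ term: 0.0175·7.7^0.57·exp(0.008·82+0.085·27.7) = 1.137
  r_corr = 0.4395 + 1.137 = 1.577 μm/a
  mass loss = 1.577 μm/a × 7.14 g/cm³ = 11.26 g·m⁻²·a⁻¹
copper: temperature factor f = -0.080·(17.7) = -1.4160
  SO₂ term: 0.0053·10.0^0.26·exp(0.059·82-1.4160) = 0.2954
  Cl⁻ term: 0.01025·7.7^0.27·exp(0.036·82+0.049·27.7) = 1.323
  r_corr = 0.2954 + 1.323 = 1.618 μm/a
  mass loss = 1.618 μm/a × 8.96 g/cm³ = 14.5 g·m⁻²·a⁻¹
Ordering by g·m⁻²·a⁻¹: copper (14.5) > zinc (11.3)

zinc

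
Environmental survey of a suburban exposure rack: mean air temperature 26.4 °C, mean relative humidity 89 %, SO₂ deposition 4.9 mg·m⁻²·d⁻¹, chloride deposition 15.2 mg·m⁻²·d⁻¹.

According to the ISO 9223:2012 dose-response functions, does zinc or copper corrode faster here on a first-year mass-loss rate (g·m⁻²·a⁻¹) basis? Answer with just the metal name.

zinc: f(T) = -0.071·(T−10) [T>10 °C] = -1.1644
  Pd branch = 0.0129·Pd^0.44·e^(0.046·RH+f) = 0.4859 μm/a
  Cl⁻ term: 0.0175·15.2^0.57·exp(0.008·89+0.085·26.4) = 1.587
  r_corr = 0.4859 + 1.587 = 2.073 μm/a
  mass loss = 2.073 μm/a × 7.14 g/cm³ = 14.8 g·m⁻²·a⁻¹
copper: T>10 °C ⇒ hinge -0.080·(26.4−10) = -1.3120
  Pd branch = 0.0053·Pd^0.26·e^(0.059·RH+f) = 0.4115 μm/a
  Cl⁻ term: 0.01025·15.2^0.27·exp(0.036·89+0.049·26.4) = 1.919
  sum: 0.4115 + 1.919 → r_corr = 2.331 μm/a
  mass loss = 2.331 μm/a × 8.96 g/cm³ = 20.88 g·m⁻²·a⁻¹
Ordering by g·m⁻²·a⁻¹: copper (20.9) > zinc (14.8)

copper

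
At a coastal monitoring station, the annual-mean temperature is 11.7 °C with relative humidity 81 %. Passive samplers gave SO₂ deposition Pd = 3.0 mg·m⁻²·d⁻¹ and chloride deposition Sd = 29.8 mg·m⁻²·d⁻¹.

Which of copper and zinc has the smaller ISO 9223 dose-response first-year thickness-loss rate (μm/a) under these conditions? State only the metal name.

zinc

copper: temperature factor f = -0.080·(1.7) = -0.1360
  SO₂ term: 0.0053·3.0^0.26·exp(0.059·81-0.1360) = 0.7324
  Sd branch = 0.01025·Sd^0.27·e^(0.036·RH+0.049·T) = 0.8397 μm/a
  sum: 0.7324 + 0.8397 → r_corr = 1.572 μm/a
zinc: temperature factor f = -0.071·(1.7) = -0.1207
  SO₂ term: 0.0129·3.0^0.44·exp(0.046·81-0.1207) = 0.7696
  Sd branch = 0.0175·Sd^0.57·e^(0.008·RH+0.085·T) = 0.6261 μm/a
  r_corr = 0.7696 + 0.6261 = 1.396 μm/a
Ordering by μm/a: copper (1.57) > zinc (1.4)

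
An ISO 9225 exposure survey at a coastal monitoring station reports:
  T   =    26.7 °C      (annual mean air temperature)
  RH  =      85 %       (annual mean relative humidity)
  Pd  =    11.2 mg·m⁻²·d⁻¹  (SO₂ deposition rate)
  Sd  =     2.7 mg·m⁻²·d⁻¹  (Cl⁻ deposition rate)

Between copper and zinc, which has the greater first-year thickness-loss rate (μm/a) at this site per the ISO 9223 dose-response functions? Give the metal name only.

copper

copper: f(T) = -0.080·(T−10) [T>10 °C] = -1.3360
  SO₂ term: 0.0053·11.2^0.26·exp(0.059·85-1.3360) = 0.3934
  Sd branch = 0.01025·Sd^0.27·e^(0.036·RH+0.049·T) = 1.058 μm/a
  sum: 0.3934 + 1.058 → r_corr = 1.451 μm/a
zinc: f(T) = -0.071·(T−10) [T>10 °C] = -1.1857
  SO₂ term: 0.0129·11.2^0.44·exp(0.046·85-1.1857) = 0.5694
  Sd branch = 0.0175·Sd^0.57·e^(0.008·RH+0.085·T) = 0.5887 μm/a
  sum: 0.5694 + 0.5887 → r_corr = 1.158 μm/a
Ordering by μm/a: copper (1.45) > zinc (1.16)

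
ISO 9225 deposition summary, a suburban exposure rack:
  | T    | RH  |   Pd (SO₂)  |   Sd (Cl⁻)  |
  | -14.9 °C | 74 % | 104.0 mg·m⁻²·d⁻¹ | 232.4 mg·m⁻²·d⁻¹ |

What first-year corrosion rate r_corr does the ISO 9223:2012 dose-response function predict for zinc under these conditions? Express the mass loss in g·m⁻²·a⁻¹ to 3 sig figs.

r_corr = 9.72 g·m⁻²·a⁻¹

zinc: f(T) = +0.038·(T−10) [T≤10 °C] = -0.9462
  Pd branch = 0.0129·Pd^0.44·e^(0.046·RH+f) = 1.163 μm/a
  Cl⁻ term: 0.0175·232.4^0.57·exp(0.008·74+0.085·-14.9) = 0.199
  sum: 1.163 + 0.199 → r_corr = 1.362 μm/a
Convert to mass loss: 1.362 μm/a × 7.14 g/cm³ = 9.723 g·m⁻²·a⁻¹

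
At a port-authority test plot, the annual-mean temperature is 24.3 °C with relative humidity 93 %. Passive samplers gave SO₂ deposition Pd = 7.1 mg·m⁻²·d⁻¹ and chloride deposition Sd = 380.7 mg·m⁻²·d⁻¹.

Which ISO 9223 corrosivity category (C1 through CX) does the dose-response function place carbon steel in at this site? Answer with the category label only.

carbon steel: temperature factor f = -0.054·(14.3) = -0.7722
  Pd branch = 1.77·Pd^0.52·e^(0.02·RH+f) = 14.56 μm/a
  Sd branch = 0.102·Sd^0.62·e^(0.033·RH+0.04·T) = 231 μm/a
  r_corr = 14.56 + 231 = 245.5 μm/a
Category bounds: 200…700 μm/a bracket r_corr ⇒ CX

CX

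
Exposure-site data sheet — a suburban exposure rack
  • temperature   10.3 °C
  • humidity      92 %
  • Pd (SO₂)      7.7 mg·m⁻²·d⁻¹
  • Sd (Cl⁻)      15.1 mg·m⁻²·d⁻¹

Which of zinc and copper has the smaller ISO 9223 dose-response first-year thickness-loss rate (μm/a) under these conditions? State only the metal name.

zinc

zinc: T>10 °C ⇒ hinge -0.071·(10.3−10) = -0.0213
  sulphur-dioxide contribution → 2.135 μm/a
  chloride contribution → 0.412 μm/a
  ⇒ r_corr(zinc) = 2.547 μm/a
copper: temperature factor f = -0.080·(0.3) = -0.0240
  sulphur-dioxide contribution → 2.003 μm/a
  chloride contribution → 0.9697 μm/a
  ⇒ r_corr(copper) = 2.973 μm/a
Ordering by μm/a: copper (2.97) > zinc (2.55)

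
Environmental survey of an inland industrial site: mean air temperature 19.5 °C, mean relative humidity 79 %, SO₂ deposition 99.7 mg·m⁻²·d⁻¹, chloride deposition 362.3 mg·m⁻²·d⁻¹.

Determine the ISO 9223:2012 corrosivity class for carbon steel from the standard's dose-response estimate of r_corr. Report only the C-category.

carbon steel: temperature factor f = -0.054·(9.5) = -0.5130
  Pd branch = 1.77·Pd^0.52·e^(0.02·RH+f) = 56.32 μm/a
  Sd branch = 0.102·Sd^0.62·e^(0.033·RH+0.04·T) = 116.5 μm/a
  sum: 56.32 + 116.5 → r_corr = 172.8 μm/a
Category bounds: 80…200 μm/a bracket r_corr ⇒ C5

C5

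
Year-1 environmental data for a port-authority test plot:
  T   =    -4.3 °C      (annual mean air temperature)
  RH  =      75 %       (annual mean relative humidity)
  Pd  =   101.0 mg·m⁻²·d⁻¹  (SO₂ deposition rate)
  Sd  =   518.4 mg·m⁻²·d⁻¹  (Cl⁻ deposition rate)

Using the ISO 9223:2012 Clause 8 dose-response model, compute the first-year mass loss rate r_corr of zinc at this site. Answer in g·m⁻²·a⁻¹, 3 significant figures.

zinc: T≤10 °C ⇒ hinge +0.038·(-4.3−10) = -0.5434
  SO₂ term: 0.0129·101.0^0.44·exp(0.046·75-0.5434) = 1.798
  Sd branch = 0.0175·Sd^0.57·e^(0.008·RH+0.085·T) = 0.7803 μm/a
  r_corr = 1.798 + 0.7803 = 2.578 μm/a
Convert to mass loss: 2.578 μm/a × 7.14 g/cm³ = 18.41 g·m⁻²·a⁻¹

r_corr = 18.4 g·m⁻²·a⁻¹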